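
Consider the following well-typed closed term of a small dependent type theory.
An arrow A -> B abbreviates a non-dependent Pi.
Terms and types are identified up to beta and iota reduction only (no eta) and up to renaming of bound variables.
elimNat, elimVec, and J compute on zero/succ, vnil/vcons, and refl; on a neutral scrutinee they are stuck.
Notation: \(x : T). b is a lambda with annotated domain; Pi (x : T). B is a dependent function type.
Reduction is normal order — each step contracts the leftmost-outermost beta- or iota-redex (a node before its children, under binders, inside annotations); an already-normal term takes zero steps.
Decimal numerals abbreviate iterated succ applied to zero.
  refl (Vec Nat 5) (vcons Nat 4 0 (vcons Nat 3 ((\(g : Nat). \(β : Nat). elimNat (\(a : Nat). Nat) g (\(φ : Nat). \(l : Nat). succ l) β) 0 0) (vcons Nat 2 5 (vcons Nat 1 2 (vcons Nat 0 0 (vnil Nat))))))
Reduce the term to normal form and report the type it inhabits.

resulting normal form:
  refl (Vec Nat 5) (vcons Nat 4 0 (vcons Nat 3 0 (vcons Nat 2 5 (vcons Nat 1 2 (vcons Nat 0 0 (vnil Nat))))))
type:
  Eq (Vec Nat 5) (vcons Nat 4 0 (vcons Nat 3 0 (vcons Nat 2 5 (vcons Nat 1 2 (vcons Nat 0 0 (vnil Nat)))))) (vcons Nat 4 0 (vcons Nat 3 0 (vcons Nat 2 5 (vcons Nat 1 2 (vcons Nat 0 0 (vnil Nat))))))
observation: the term reaches its normal form after 3 normal-order steps.


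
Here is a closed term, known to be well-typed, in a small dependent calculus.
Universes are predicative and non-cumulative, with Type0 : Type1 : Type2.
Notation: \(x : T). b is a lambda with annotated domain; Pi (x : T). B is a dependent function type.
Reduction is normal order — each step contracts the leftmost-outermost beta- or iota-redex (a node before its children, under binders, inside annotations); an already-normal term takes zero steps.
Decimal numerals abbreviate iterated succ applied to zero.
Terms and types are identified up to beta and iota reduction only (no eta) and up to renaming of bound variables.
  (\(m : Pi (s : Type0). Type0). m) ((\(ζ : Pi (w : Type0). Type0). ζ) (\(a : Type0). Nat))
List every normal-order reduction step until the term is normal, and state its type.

normal-order reduction sequence:
  (\(m : Pi (s : Type0). Type0). m) ((\(ζ : Pi (w : Type0). Type0). ζ) (\(a : Type0). Nat))
  ~> (\(m : Pi (s : Type0). Type0). m) (\(ζ : Type0). Nat)
  ~> \(m : Type0). Nat
the term's type:
  Pi (m : Type0). Type0


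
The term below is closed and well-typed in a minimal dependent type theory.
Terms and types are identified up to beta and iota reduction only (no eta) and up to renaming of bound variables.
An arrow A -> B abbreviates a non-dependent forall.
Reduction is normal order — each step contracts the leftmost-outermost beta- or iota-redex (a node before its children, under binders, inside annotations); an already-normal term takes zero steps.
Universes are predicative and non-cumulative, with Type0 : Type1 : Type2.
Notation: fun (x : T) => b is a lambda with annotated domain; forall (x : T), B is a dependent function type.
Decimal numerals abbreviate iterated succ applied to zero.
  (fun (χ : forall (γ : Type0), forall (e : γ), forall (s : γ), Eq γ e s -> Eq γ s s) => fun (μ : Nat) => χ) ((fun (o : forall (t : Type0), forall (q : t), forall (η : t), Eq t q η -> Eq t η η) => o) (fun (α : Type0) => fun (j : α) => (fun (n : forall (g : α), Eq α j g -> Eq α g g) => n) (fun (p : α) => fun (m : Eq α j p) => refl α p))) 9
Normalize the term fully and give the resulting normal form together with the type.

reduced normal form:
  fun (χ : Type0) => fun (γ : χ) => fun (e : χ) => fun (s : Eq χ γ e) => refl χ e
the term's type:
  forall (χ : Type0), forall (γ : χ), forall (e : χ), Eq χ γ e -> Eq χ e e


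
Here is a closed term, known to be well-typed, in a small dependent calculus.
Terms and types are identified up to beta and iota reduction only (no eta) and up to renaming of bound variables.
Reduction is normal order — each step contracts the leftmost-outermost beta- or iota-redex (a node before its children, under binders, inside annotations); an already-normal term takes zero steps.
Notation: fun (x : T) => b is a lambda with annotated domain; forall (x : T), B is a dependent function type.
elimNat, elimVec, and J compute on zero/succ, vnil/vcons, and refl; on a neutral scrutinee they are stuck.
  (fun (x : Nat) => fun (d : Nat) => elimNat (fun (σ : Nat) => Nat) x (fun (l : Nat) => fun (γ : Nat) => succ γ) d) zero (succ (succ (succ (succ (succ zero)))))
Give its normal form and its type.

reduced normal form:
  succ (succ (succ (succ (succ zero))))
the term's type:
  Nat


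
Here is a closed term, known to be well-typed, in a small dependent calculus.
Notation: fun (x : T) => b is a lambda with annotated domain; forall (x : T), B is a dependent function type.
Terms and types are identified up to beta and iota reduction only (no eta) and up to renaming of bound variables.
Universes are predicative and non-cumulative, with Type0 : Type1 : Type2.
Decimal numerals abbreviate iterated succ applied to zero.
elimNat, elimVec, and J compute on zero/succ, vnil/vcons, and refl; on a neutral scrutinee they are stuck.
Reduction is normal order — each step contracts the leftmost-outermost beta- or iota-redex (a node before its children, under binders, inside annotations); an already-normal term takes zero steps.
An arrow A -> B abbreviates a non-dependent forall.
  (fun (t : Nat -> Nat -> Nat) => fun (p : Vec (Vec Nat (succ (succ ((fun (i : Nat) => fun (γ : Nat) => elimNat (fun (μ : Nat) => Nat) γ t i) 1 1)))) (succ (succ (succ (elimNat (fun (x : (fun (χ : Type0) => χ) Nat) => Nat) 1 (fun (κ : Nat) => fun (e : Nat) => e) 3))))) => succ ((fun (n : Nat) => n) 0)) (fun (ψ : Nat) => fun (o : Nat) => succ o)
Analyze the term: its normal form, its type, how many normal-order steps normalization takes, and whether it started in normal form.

resulting normal form:
  fun (t : Vec (Vec Nat 4) 4) => 1
type:
  Vec (Vec Nat 4) 4 -> Nat
steps to reach normal form (normal order): 18
already normal: no
first redex: a beta-redex


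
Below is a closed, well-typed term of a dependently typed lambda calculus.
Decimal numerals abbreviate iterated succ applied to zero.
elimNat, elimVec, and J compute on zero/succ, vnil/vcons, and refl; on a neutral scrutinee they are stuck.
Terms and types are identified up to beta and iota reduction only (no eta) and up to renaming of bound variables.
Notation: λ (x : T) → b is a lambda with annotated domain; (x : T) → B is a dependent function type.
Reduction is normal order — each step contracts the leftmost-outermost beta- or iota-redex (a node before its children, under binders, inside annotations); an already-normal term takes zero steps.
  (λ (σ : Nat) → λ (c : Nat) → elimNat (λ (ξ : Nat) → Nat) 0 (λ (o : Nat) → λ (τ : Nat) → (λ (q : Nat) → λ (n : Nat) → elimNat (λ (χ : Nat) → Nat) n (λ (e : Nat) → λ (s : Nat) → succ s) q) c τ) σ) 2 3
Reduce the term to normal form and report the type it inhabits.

reduced normal form:
  6
the term's type:
  Nat
observation: the leftmost-outermost redex is a beta-redex, and normalization takes 33 steps.


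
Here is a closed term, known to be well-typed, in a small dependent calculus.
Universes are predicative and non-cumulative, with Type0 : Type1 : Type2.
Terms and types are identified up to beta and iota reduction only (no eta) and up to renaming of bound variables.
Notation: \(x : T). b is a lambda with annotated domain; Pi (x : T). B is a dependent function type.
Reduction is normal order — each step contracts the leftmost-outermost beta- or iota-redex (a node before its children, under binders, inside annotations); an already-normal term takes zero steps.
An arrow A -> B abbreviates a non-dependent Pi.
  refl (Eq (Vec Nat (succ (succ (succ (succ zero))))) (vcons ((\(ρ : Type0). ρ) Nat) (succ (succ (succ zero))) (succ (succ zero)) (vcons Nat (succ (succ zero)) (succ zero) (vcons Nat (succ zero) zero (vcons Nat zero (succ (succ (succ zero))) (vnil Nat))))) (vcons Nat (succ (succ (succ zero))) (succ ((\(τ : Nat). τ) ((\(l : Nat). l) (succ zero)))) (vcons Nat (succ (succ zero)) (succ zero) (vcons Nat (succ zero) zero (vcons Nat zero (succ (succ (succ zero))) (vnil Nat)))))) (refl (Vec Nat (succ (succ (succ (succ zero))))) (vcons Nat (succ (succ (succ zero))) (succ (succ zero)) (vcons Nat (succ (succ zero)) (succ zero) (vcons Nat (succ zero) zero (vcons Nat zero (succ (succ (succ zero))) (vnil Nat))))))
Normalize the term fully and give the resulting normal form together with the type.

resulting normal form:
  refl (Eq (Vec Nat (succ (succ (succ (succ zero))))) (vcons Nat (succ (succ (succ zero))) (succ (succ zero)) (vcons Nat (succ (succ zero)) (succ zero) (vcons Nat (succ zero) zero (vcons Nat zero (succ (succ (succ zero))) (vnil Nat))))) (vcons Nat (succ (succ (succ zero))) (succ (succ zero)) (vcons Nat (succ (succ zero)) (succ zero) (vcons Nat (succ zero) zero (vcons Nat zero (succ (succ (succ zero))) (vnil Nat)))))) (refl (Vec Nat (succ (succ (succ (succ zero))))) (vcons Nat (succ (succ (succ zero))) (succ (succ zero)) (vcons Nat (succ (succ zero)) (succ zero) (vcons Nat (succ zero) zero (vcons Nat zero (succ (succ (succ zero))) (vnil Nat))))))
type:
  Eq (Eq (Vec Nat (succ (succ (succ (succ zero))))) (vcons Nat (succ (succ (succ zero))) (succ (succ zero)) (vcons Nat (succ (succ zero)) (succ zero) (vcons Nat (succ zero) zero (vcons Nat zero (succ (succ (succ zero))) (vnil Nat))))) (vcons Nat (succ (succ (succ zero))) (succ (succ zero)) (vcons Nat (succ (succ zero)) (succ zero) (vcons Nat (succ zero) zero (vcons Nat zero (succ (succ (succ zero))) (vnil Nat)))))) (refl (Vec Nat (succ (succ (succ (succ zero))))) (vcons Nat (succ (succ (succ zero))) (succ (succ zero)) (vcons Nat (succ (succ zero)) (succ zero) (vcons Nat (succ zero) zero (vcons Nat zero (succ (succ (succ zero))) (vnil Nat)))))) (refl (Vec Nat (succ (succ (succ (succ zero))))) (vcons Nat (succ (succ (succ zero))) (succ (succ zero)) (vcons Nat (succ (succ zero)) (succ zero) (vcons Nat (succ zero) zero (vcons Nat zero (succ (succ (succ zero))) (vnil Nat))))))
observation: 3 normal-order steps normalize the term, beginning with a beta-redex.


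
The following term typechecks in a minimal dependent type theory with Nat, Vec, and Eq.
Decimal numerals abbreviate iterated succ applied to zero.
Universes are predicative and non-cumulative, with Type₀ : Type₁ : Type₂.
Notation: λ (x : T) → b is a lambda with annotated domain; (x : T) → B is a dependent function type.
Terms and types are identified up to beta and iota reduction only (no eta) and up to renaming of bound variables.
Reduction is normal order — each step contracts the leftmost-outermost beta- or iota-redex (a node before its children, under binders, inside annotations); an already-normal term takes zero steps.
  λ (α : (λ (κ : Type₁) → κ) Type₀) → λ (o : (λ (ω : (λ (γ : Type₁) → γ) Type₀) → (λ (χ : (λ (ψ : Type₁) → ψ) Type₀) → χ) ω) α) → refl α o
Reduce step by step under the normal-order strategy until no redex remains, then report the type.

reduction (normal order):
  λ (α : (λ (κ : Type₁) → κ) Type₀) → λ (o : (λ (ω : (λ (γ : Type₁) → γ) Type₀) → (λ (χ : (λ (ψ : Type₁) → ψ) Type₀) → χ) ω) α) → refl α o
  ~> λ (α : Type₀) → λ (κ : (λ (o : (λ (ω : Type₁) → ω) Type₀) → (λ (γ : (λ (χ : Type₁) → χ) Type₀) → γ) o) α) → refl α κ
  ~> λ (α : Type₀) → λ (κ : (λ (o : (λ (ω : Type₁) → ω) Type₀) → o) α) → refl α κ
  ~> λ (α : Type₀) → λ (κ : α) → refl α κ
the term's type:
  (α : Type₀) → (κ : α) → Eq α κ κ


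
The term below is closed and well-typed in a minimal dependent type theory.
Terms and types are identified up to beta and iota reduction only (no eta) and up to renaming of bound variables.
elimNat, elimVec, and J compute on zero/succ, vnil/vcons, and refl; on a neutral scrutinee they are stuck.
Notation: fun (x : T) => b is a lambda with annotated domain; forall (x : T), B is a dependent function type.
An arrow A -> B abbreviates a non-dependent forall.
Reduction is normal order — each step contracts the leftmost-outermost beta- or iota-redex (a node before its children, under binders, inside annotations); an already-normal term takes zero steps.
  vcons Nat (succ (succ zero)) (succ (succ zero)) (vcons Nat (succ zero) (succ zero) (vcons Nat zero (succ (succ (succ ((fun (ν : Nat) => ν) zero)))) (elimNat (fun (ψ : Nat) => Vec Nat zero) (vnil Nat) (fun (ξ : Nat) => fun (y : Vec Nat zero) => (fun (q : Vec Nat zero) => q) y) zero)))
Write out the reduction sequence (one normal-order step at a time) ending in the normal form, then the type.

normal-order reduction sequence:
  vcons Nat (succ (succ zero)) (succ (succ zero)) (vcons Nat (succ zero) (succ zero) (vcons Nat zero (succ (succ (succ ((fun (ν : Nat) => ν) zero)))) (elimNat (fun (ψ : Nat) => Vec Nat zero) (vnil Nat) (fun (ξ : Nat) => fun (y : Vec Nat zero) => (fun (q : Vec Nat zero) => q) y) zero)))
  ~> vcons Nat (succ (succ zero)) (succ (succ zero)) (vcons Nat (succ zero) (succ zero) (vcons Nat zero (succ (succ (succ zero))) (elimNat (fun (ν : Nat) => Vec Nat zero) (vnil Nat) (fun (ψ : Nat) => fun (ξ : Vec Nat zero) => (fun (y : Vec Nat zero) => y) ξ) zero)))
  ~> vcons Nat (succ (succ zero)) (succ (succ zero)) (vcons Nat (succ zero) (succ zero) (vcons Nat zero (succ (succ (succ zero))) (vnil Nat)))
inferred type:
  Vec Nat (succ (succ (succ zero)))


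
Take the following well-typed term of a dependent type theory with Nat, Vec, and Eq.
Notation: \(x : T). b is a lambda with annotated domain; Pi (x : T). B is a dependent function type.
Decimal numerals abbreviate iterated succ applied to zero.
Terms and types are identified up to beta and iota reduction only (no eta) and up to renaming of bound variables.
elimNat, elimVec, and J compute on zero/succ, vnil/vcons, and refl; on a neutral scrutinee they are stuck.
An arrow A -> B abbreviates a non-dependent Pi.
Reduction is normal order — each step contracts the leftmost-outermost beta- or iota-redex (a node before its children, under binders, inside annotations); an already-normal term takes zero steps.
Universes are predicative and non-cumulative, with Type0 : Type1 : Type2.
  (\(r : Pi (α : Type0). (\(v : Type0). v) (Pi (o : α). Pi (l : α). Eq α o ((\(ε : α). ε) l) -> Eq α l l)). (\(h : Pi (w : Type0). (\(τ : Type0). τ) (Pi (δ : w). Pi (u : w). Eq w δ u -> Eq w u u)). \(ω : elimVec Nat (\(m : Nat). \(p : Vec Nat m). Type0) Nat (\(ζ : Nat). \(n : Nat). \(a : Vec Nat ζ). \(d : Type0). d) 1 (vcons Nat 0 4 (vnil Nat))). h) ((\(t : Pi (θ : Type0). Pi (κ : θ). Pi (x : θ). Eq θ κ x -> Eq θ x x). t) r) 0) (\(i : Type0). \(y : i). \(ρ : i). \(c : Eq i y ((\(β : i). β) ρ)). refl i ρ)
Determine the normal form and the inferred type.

normal form:
  \(r : Type0). \(α : r). \(v : r). \(o : Eq r α v). refl r v
inferred type:
  Pi (r : Type0). Pi (α : r). Pi (v : r). Eq r α v -> Eq r v v


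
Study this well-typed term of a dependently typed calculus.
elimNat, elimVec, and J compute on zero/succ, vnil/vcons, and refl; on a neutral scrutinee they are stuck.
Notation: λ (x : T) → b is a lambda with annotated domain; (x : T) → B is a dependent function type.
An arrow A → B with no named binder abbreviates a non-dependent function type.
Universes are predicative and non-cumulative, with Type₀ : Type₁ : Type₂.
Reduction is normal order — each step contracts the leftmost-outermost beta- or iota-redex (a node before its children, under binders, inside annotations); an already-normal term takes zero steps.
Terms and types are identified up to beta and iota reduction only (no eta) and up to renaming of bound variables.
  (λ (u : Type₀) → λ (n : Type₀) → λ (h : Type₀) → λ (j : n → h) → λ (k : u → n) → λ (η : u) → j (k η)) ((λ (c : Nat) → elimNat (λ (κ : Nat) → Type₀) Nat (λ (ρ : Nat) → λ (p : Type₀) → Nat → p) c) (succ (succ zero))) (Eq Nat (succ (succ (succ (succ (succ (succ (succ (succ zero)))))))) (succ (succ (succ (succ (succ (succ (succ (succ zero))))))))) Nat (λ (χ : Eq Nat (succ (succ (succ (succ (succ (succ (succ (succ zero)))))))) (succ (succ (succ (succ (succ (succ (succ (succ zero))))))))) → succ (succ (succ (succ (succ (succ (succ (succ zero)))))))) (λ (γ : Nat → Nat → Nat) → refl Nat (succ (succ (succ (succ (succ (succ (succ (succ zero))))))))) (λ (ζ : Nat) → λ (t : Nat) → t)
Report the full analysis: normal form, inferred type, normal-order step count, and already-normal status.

resulting normal form:
  succ (succ (succ (succ (succ (succ (succ (succ zero)))))))
inferred type:
  Nat
steps to reach normal form (normal order): 7
already normal: no
first contracted redex: a beta-redex


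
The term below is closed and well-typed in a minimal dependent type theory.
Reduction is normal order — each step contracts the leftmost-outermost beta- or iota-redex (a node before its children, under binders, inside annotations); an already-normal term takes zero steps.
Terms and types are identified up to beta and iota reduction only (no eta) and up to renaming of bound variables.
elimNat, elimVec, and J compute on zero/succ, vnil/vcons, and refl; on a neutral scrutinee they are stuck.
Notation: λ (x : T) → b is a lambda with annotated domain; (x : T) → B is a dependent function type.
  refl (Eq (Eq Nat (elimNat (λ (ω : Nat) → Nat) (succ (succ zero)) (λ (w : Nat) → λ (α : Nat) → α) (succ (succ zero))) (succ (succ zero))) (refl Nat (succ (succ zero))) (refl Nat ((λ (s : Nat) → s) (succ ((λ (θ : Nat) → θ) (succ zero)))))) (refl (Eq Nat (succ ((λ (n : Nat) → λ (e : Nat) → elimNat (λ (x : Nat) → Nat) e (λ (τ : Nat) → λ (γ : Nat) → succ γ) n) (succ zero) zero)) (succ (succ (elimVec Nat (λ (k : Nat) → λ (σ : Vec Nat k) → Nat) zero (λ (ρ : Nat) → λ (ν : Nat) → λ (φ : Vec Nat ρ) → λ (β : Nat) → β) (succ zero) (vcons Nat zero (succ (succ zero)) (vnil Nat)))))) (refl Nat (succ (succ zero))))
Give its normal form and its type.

reduced normal form:
  refl (Eq (Eq Nat (succ (succ zero)) (succ (succ zero))) (refl Nat (succ (succ zero))) (refl Nat (succ (succ zero)))) (refl (Eq Nat (succ (succ zero)) (succ (succ zero))) (refl Nat (succ (succ zero))))
inferred type:
  Eq (Eq (Eq Nat (succ (succ zero)) (succ (succ zero))) (refl Nat (succ (succ zero))) (refl Nat (succ (succ zero)))) (refl (Eq Nat (succ (succ zero)) (succ (succ zero))) (refl Nat (succ (succ zero)))) (refl (Eq Nat (succ (succ zero)) (succ (succ zero))) (refl Nat (succ (succ zero))))
observation: the term reaches its normal form after 21 normal-order steps.


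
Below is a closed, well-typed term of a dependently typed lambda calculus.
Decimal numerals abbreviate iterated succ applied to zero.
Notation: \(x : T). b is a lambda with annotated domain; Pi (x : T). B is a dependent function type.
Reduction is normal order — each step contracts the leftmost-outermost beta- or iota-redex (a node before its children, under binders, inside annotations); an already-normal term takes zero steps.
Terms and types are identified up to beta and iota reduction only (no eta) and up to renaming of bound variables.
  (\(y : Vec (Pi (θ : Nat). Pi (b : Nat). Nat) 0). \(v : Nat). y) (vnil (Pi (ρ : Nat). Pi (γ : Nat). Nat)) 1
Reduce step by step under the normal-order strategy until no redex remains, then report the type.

normal-order reduction:
  (\(y : Vec (Pi (θ : Nat). Pi (b : Nat). Nat) 0). \(v : Nat). y) (vnil (Pi (ρ : Nat). Pi (γ : Nat). Nat)) 1
  ~> (\(y : Nat). vnil (Pi (θ : Nat). Pi (b : Nat). Nat)) 1
  ~> vnil (Pi (y : Nat). Pi (θ : Nat). Nat)
type:
  Vec (Pi (y : Nat). Pi (θ : Nat). Nat) 0


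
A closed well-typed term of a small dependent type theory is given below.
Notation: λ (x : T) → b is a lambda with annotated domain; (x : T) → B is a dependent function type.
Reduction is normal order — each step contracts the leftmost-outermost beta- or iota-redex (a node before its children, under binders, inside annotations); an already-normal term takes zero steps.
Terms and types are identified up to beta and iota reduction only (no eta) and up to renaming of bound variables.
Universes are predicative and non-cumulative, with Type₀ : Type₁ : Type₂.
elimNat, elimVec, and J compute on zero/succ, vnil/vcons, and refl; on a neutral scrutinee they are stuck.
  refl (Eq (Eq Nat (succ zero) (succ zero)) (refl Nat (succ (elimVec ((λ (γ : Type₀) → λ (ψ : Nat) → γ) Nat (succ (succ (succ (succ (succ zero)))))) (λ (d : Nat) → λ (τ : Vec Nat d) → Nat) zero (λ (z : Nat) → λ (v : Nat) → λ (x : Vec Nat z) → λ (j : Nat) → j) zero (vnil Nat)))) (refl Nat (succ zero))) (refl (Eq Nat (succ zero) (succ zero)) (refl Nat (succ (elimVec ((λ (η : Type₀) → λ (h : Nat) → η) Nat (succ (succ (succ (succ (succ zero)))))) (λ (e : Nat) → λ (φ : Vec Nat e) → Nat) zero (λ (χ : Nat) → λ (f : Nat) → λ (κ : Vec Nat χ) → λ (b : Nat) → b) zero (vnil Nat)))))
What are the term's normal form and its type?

reduced normal form:
  refl (Eq (Eq Nat (succ zero) (succ zero)) (refl Nat (succ zero)) (refl Nat (succ zero))) (refl (Eq Nat (succ zero) (succ zero)) (refl Nat (succ zero)))
inferred type:
  Eq (Eq (Eq Nat (succ zero) (succ zero)) (refl Nat (succ zero)) (refl Nat (succ zero))) (refl (Eq Nat (succ zero) (succ zero)) (refl Nat (succ zero))) (refl (Eq Nat (succ zero) (succ zero)) (refl Nat (succ zero)))
observation: the first redex contracted is an elimVec iota-redex; the normal form is reached in 2 normal-order steps.


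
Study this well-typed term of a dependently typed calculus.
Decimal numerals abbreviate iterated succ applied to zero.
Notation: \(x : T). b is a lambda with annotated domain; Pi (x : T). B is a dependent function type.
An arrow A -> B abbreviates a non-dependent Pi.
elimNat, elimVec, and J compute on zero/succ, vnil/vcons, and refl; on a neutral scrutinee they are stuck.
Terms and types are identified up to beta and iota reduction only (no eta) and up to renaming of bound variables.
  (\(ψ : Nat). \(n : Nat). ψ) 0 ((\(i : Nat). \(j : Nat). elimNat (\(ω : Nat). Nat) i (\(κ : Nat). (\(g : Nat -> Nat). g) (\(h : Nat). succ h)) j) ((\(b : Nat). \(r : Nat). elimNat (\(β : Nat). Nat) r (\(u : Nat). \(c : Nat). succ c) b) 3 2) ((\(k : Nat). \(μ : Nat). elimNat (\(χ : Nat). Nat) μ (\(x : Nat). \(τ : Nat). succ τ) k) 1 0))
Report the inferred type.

the term's type:
  Nat


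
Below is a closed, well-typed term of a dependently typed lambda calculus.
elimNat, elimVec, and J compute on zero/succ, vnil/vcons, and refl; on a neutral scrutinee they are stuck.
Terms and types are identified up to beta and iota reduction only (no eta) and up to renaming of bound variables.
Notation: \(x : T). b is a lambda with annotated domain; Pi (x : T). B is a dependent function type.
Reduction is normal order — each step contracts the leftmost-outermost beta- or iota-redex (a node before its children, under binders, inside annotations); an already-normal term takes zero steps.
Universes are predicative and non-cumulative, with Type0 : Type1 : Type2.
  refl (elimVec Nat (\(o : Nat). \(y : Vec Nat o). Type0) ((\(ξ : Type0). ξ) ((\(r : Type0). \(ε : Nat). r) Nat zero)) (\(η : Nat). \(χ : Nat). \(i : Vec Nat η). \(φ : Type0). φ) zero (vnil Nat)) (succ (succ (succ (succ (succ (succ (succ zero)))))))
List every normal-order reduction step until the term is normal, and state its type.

normal-order reduction:
  refl (elimVec Nat (\(o : Nat). \(y : Vec Nat o). Type0) ((\(ξ : Type0). ξ) ((\(r : Type0). \(ε : Nat). r) Nat zero)) (\(η : Nat). \(χ : Nat). \(i : Vec Nat η). \(φ : Type0). φ) zero (vnil Nat)) (succ (succ (succ (succ (succ (succ (succ zero)))))))
  ~> refl ((\(o : Type0). o) ((\(y : Type0). \(ξ : Nat). y) Nat zero)) (succ (succ (succ (succ (succ (succ (succ zero)))))))
  ~> refl ((\(o : Type0). \(y : Nat). o) Nat zero) (succ (succ (succ (succ (succ (succ (succ zero)))))))
  ~> refl ((\(o : Nat). Nat) zero) (succ (succ (succ (succ (succ (succ (succ zero)))))))
  ~> refl Nat (succ (succ (succ (succ (succ (succ (succ zero)))))))
inferred type:
  Eq Nat (succ (succ (succ (succ (succ (succ (succ zero))))))) (succ (succ (succ (succ (succ (succ (succ zero)))))))


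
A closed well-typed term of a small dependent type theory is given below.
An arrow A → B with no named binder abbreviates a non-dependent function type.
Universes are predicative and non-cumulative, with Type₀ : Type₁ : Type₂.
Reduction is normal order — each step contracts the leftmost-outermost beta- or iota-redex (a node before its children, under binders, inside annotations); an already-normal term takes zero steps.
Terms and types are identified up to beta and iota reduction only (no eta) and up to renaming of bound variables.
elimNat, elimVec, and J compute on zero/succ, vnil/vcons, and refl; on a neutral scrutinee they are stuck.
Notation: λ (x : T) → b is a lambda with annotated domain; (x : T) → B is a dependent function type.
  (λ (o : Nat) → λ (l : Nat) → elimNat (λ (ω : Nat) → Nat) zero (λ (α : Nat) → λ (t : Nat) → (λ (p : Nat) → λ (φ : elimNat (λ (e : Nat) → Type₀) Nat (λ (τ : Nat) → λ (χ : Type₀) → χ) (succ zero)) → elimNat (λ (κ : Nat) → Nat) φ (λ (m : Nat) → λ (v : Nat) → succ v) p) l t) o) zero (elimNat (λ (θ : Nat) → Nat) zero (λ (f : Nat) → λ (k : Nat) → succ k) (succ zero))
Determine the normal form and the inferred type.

resulting normal form:
  zero
inferred type:
  Nat
observation: 3 normal-order steps normalize the term, beginning with a beta-redex.


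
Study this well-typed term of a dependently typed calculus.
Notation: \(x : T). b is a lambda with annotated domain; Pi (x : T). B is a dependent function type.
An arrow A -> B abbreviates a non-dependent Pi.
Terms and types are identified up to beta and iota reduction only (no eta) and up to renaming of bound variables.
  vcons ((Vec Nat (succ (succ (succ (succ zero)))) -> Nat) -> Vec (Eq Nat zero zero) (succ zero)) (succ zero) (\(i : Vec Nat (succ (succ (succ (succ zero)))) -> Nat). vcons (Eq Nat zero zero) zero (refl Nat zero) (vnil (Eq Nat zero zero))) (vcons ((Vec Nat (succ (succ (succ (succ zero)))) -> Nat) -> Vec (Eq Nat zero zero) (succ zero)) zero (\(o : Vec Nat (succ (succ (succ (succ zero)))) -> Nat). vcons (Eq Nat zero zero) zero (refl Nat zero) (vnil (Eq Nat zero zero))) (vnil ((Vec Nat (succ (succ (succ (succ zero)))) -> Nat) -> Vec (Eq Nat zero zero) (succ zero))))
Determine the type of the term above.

type:
  Vec ((Vec Nat (succ (succ (succ (succ zero)))) -> Nat) -> Vec (Eq Nat zero zero) (succ zero)) (succ (succ zero))


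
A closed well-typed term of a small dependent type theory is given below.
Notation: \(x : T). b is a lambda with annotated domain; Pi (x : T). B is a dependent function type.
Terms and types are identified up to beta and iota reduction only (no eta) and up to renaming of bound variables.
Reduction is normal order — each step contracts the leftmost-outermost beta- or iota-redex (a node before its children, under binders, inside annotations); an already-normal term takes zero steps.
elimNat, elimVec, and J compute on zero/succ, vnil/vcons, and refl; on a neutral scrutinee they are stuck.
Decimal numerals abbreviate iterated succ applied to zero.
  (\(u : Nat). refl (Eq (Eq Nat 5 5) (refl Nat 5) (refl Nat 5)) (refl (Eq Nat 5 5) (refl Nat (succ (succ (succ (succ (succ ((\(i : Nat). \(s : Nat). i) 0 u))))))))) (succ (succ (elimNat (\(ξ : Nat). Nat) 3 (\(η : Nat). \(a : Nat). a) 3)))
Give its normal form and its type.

reduced normal form:
  refl (Eq (Eq Nat 5 5) (refl Nat 5) (refl Nat 5)) (refl (Eq Nat 5 5) (refl Nat 5))
inferred type:
  Eq (Eq (Eq Nat 5 5) (refl Nat 5) (refl Nat 5)) (refl (Eq Nat 5 5) (refl Nat 5)) (refl (Eq Nat 5 5) (refl Nat 5))
observation: 3 normal-order steps separate the term from its normal form.


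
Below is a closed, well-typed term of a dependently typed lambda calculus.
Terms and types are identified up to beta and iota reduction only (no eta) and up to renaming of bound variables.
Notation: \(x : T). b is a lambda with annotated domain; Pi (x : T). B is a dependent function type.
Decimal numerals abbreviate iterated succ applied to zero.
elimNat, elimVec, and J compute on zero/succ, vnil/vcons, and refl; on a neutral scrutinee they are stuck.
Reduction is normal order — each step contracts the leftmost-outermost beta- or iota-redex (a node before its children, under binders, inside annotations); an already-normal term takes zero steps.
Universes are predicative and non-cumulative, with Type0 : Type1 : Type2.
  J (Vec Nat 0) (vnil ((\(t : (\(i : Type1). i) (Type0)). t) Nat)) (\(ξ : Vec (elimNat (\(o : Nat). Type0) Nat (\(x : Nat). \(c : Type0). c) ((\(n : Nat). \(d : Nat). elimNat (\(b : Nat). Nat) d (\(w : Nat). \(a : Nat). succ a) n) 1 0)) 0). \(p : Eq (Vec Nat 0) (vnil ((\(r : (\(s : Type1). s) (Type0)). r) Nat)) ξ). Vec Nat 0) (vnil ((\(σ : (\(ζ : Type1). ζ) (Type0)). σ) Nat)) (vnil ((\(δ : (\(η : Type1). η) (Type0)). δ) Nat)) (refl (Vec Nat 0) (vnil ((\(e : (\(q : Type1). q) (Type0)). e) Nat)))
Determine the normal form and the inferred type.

normal form:
  vnil Nat
type:
  Vec Nat 0
observation: the term reaches its normal form after 2 normal-order steps.


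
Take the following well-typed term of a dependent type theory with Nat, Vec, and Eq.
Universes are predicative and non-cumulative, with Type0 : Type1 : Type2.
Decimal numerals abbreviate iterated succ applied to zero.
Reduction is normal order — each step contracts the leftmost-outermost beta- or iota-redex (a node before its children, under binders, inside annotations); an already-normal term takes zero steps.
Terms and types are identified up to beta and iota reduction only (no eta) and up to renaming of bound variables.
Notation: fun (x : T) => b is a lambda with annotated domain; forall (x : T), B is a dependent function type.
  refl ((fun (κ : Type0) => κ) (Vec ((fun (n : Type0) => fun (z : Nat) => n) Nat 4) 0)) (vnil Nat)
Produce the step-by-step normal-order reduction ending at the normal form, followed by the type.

reduction (normal order):
  refl ((fun (κ : Type0) => κ) (Vec ((fun (n : Type0) => fun (z : Nat) => n) Nat 4) 0)) (vnil Nat)
  ~> refl (Vec ((fun (κ : Type0) => fun (n : Nat) => κ) Nat 4) 0) (vnil Nat)
  ~> refl (Vec ((fun (κ : Nat) => Nat) 4) 0) (vnil Nat)
  ~> refl (Vec Nat 0) (vnil Nat)
the term's type:
  Eq (Vec Nat 0) (vnil Nat) (vnil Nat)


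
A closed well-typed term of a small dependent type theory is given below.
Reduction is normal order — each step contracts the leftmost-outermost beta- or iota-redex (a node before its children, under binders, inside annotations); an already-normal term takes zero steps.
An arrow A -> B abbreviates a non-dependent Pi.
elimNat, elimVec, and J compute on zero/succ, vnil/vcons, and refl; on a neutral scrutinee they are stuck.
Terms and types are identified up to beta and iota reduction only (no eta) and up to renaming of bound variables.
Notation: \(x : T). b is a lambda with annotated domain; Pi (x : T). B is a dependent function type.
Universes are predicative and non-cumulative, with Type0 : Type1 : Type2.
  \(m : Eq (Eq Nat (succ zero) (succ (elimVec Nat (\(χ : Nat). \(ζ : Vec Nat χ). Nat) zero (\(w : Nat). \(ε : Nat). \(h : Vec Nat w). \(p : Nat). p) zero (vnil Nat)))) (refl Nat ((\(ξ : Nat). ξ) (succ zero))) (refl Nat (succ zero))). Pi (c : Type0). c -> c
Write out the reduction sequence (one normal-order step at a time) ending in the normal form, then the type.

normal-order reduction:
  \(m : Eq (Eq Nat (succ zero) (succ (elimVec Nat (\(χ : Nat). \(ζ : Vec Nat χ). Nat) zero (\(w : Nat). \(ε : Nat). \(h : Vec Nat w). \(p : Nat). p) zero (vnil Nat)))) (refl Nat ((\(ξ : Nat). ξ) (succ zero))) (refl Nat (succ zero))). Pi (c : Type0). c -> c
  ~> \(m : Eq (Eq Nat (succ zero) (succ zero)) (refl Nat ((\(χ : Nat). χ) (succ zero))) (refl Nat (succ zero))). Pi (ζ : Type0). ζ -> ζ
  ~> \(m : Eq (Eq Nat (succ zero) (succ zero)) (refl Nat (succ zero)) (refl Nat (succ zero))). Pi (χ : Type0). χ -> χ
type:
  Eq (Eq Nat (succ zero) (succ zero)) (refl Nat (succ zero)) (refl Nat (succ zero)) -> Type1


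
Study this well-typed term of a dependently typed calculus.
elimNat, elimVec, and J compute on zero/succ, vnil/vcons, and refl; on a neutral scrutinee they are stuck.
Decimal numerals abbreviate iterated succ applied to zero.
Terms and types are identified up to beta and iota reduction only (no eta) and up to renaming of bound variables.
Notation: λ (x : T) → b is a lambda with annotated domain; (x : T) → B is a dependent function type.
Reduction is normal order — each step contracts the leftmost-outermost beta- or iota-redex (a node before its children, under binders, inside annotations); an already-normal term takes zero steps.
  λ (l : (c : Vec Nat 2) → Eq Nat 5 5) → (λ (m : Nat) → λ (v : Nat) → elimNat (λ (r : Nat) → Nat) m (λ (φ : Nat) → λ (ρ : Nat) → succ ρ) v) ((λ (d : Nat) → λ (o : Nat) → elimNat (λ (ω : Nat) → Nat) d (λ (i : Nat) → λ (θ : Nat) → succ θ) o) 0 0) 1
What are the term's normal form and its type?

reduced normal form:
  λ (l : (c : Vec Nat 2) → Eq Nat 5 5) → 1
inferred type:
  (l : (c : Vec Nat 2) → Eq Nat 5 5) → Nat


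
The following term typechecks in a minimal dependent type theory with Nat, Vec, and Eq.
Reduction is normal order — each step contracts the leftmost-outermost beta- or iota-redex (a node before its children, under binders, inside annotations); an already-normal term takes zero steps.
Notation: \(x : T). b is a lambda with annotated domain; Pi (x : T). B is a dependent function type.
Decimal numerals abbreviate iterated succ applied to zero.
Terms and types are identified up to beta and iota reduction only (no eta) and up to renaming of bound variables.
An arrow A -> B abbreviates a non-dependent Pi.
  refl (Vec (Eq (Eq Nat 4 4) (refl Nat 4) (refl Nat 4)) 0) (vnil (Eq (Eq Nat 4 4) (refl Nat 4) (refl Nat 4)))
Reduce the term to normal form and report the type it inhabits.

normal form:
  refl (Vec (Eq (Eq Nat 4 4) (refl Nat 4) (refl Nat 4)) 0) (vnil (Eq (Eq Nat 4 4) (refl Nat 4) (refl Nat 4)))
type:
  Eq (Vec (Eq (Eq Nat 4 4) (refl Nat 4) (refl Nat 4)) 0) (vnil (Eq (Eq Nat 4 4) (refl Nat 4) (refl Nat 4))) (vnil (Eq (Eq Nat 4 4) (refl Nat 4) (refl Nat 4)))


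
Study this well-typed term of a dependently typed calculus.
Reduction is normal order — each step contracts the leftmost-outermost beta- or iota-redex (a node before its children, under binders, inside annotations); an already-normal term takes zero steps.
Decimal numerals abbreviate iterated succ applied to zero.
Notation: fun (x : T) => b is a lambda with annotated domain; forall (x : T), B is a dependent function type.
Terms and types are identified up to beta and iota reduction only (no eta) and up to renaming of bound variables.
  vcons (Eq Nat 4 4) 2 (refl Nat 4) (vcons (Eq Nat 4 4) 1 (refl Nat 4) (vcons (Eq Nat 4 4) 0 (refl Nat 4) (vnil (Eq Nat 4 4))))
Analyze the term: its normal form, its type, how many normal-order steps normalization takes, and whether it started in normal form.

normal form:
  vcons (Eq Nat 4 4) 2 (refl Nat 4) (vcons (Eq Nat 4 4) 1 (refl Nat 4) (vcons (Eq Nat 4 4) 0 (refl Nat 4) (vnil (Eq Nat 4 4))))
the term's type:
  Vec (Eq Nat 4 4) 3
steps to reach normal form (normal order): 0
term was already normal: yes


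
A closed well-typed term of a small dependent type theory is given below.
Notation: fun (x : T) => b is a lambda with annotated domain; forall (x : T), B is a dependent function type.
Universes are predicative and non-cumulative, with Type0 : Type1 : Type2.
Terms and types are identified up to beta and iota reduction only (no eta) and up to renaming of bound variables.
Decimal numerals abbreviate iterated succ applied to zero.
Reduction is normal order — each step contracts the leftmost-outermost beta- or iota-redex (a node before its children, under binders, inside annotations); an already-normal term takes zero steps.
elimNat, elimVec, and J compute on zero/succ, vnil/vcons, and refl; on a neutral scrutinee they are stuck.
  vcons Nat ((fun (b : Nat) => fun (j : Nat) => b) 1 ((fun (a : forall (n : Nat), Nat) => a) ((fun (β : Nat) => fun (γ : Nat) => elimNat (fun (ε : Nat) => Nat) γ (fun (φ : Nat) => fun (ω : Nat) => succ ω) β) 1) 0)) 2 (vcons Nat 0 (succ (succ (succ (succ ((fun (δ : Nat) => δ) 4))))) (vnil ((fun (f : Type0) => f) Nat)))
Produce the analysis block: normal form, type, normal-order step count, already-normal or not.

normal form:
  vcons Nat 1 2 (vcons Nat 0 8 (vnil Nat))
type:
  Vec Nat 2
normal-order step count: 4
term was already normal: no
first redex: a beta-redex


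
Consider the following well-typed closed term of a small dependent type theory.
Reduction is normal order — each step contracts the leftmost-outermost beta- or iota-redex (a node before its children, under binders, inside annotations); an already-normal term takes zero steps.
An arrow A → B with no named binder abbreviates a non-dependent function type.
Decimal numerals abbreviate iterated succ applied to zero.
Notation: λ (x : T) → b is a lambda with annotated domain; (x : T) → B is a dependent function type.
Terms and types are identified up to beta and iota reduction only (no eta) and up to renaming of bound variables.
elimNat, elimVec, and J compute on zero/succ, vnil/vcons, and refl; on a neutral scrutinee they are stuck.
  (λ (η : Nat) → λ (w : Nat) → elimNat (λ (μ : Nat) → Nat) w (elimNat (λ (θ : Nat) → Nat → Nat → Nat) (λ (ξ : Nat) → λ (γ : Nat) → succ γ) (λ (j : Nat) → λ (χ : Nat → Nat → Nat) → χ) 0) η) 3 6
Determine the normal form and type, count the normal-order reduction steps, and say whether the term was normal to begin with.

resulting normal form:
  9
inferred type:
  Nat
steps to reach normal form (normal order): 15
started in normal form: no
first redex: a beta-redex


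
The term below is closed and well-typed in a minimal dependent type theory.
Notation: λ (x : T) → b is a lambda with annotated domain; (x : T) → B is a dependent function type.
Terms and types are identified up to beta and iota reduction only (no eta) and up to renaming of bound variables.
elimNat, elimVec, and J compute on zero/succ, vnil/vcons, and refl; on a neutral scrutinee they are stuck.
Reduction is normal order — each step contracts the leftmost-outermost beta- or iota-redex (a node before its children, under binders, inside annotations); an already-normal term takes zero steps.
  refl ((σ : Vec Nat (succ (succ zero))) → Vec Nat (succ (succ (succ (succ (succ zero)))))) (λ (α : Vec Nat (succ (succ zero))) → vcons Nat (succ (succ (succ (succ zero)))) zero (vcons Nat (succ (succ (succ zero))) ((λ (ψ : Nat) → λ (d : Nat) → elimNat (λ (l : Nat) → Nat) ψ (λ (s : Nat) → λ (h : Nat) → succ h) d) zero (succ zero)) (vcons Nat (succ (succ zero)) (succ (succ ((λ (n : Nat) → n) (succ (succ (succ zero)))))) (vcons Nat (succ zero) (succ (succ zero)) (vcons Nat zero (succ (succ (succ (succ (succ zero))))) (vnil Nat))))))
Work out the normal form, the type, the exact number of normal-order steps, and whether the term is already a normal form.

resulting normal form:
  refl ((σ : Vec Nat (succ (succ zero))) → Vec Nat (succ (succ (succ (succ (succ zero)))))) (λ (α : Vec Nat (succ (succ zero))) → vcons Nat (succ (succ (succ (succ zero)))) zero (vcons Nat (succ (succ (succ zero))) (succ zero) (vcons Nat (succ (succ zero)) (succ (succ (succ (succ (succ zero))))) (vcons Nat (succ zero) (succ (succ zero)) (vcons Nat zero (succ (succ (succ (succ (succ zero))))) (vnil Nat))))))
type:
  Eq ((σ : Vec Nat (succ (succ zero))) → Vec Nat (succ (succ (succ (succ (succ zero)))))) (λ (α : Vec Nat (succ (succ zero))) → vcons Nat (succ (succ (succ (succ zero)))) zero (vcons Nat (succ (succ (succ zero))) (succ zero) (vcons Nat (succ (succ zero)) (succ (succ (succ (succ (succ zero))))) (vcons Nat (succ zero) (succ (succ zero)) (vcons Nat zero (succ (succ (succ (succ (succ zero))))) (vnil Nat)))))) (λ (ψ : Vec Nat (succ (succ zero))) → vcons Nat (succ (succ (succ (succ zero)))) zero (vcons Nat (succ (succ (succ zero))) (succ zero) (vcons Nat (succ (succ zero)) (succ (succ (succ (succ (succ zero))))) (vcons Nat (succ zero) (succ (succ zero)) (vcons Nat zero (succ (succ (succ (succ (succ zero))))) (vnil Nat))))))
steps to reach normal form (normal order): 7
started in normal form: no
first contracted redex: a beta-redex
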